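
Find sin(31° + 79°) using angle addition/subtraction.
sin(31° + 79°) = sin 31° cos 79° + cos 31° sin 79° = 0.9397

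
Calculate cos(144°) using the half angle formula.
cos(144°) = -√((1 + cos 288°)/2) = -0.809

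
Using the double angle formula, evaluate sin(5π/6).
sin(5π/6) = 2 sin 5π/12 cos 5π/12 = 1/2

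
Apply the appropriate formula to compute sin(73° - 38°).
sin(73° - 38°) = sin 73° cos 38° - cos 73° sin 38° = 0.5736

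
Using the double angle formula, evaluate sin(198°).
sin(198°) = 2 sin 99° cos 99° = -0.309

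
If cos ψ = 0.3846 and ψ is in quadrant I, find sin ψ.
sin ψ = 0.9231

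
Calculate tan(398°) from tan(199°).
tan(398°) = 2 tan 199° / (1 - tan²199°) = 0.7813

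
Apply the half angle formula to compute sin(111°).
sin(111°) = √((1 - cos 222°)/2) = 0.9336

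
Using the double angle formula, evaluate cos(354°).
cos(354°) = cos²177° - sin²177° = 0.9945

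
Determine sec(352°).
sec(352°) = 1.01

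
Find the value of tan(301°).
tan(301°) = -1.664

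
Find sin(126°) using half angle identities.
sin(126°) = √((1 - cos 252°)/2) = 0.809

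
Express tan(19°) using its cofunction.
tan(19°) = cot(90° - 19°) = cot(71°)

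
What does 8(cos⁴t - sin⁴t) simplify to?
8(cos⁴t - sin⁴t) = 8(cos(2t)) (using Factoring + double angle)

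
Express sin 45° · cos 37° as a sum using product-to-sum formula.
sin 45° cos 37° = (1/2)[sin(45°+37°) + sin(45°-37°)]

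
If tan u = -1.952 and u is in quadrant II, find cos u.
cos u = -0.4559 (using tan²u + 1 = sec²u)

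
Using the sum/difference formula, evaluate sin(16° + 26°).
sin(16° + 26°) = sin 16° cos 26° + cos 16° sin 26° = 0.6691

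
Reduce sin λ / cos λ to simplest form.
sin λ / cos λ = tan λ (using Quotient identity)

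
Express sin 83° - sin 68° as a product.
sin 83° - sin 68° = 2 cos(75.5°) sin(7.5°)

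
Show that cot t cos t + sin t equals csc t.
LHS = cos²t/sin t + sin t = (cos²t + sin²t)/sin t = 1/sin t = csc t = RHS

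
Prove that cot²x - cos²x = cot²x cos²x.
LHS = cos²x/sin²x - cos²x = cos²x(1/sin²x - 1) = cos²x · (1 - sin²x)/sin²x = cos²x · cos²x/sin²x = cos²x · cot²x = RHS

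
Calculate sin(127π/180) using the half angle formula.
sin(127π/180) = √((1 - cos 127π/90)/2) = 0.7986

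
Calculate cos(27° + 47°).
cos(27° + 47°) = cos 27° cos 47° - sin 27° sin 47° = 0.2756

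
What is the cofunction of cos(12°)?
cos(12°) = sin(90° - 12°) = sin(78°)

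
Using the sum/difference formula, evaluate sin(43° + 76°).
sin(43° + 76°) = sin 43° cos 76° + cos 43° sin 76° = 0.8746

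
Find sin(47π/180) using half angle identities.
sin(47π/180) = √((1 - cos 47π/90)/2) = 0.7314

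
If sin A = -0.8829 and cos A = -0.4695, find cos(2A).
cos(2A) = cos²A - sin²A = -0.5591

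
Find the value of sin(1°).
sin(1°) = 0.01745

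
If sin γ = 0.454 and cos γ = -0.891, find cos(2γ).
cos(2γ) = cos²γ - sin²γ = 0.5878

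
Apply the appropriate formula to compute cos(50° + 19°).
cos(50° + 19°) = cos 50° cos 19° - sin 50° sin 19° = 0.3584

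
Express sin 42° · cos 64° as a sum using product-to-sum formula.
sin 42° cos 64° = (1/2)[sin(42°+64°) + sin(42°-64°)]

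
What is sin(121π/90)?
sin(121π/90) = -0.8829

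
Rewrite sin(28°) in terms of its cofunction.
sin(28°) = cos(90° - 28°) = cos(62°)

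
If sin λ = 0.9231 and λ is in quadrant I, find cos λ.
cos λ = 0.3846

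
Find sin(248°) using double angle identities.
sin(248°) = 2 sin 124° cos 124° = -0.9272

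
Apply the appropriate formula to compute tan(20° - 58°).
tan(20° - 58°) = (tan 20° - tan 58°)/(1 + tan 20° tan 58°) = -0.7813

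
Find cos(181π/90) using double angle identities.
cos(181π/90) = 2cos²181π/180 - 1 = 0.9994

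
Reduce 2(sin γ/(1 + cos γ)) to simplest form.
2(sin γ/(1 + cos γ)) = 2(tan(γ/2)) (using Half angle)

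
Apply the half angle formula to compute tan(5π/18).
tan(5π/18) = sin 5π/9 / (1 + cos 5π/9) = 1.192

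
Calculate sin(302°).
sin(302°) = -0.848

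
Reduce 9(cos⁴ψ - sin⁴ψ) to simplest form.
9(cos⁴ψ - sin⁴ψ) = 9(cos(2ψ)) (using Factoring + double angle)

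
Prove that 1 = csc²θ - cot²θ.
RHS = 1/sin²θ - cos²θ/sin²θ = (1 - cos²θ)/sin²θ = sin²θ/sin²θ = 1 = LHS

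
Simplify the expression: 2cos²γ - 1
2cos²γ - 1 = cos(2γ) (using Double angle)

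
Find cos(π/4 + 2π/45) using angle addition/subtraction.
cos(π/4 + 2π/45) = cos π/4 cos 2π/45 - sin π/4 sin 2π/45 = 0.6018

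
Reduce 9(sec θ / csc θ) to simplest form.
9(sec θ / csc θ) = 9(tan θ) (using Reciprocal identities)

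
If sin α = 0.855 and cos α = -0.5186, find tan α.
tan α = sin α / cos α = -1.649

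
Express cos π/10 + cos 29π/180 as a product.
cos π/10 + cos 29π/180 = 2 cos(47π/360) cos(-11π/360)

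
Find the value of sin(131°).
sin(131°) = 0.7547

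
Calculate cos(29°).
cos(29°) = 0.8746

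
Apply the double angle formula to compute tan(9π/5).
tan(9π/5) = 2 tan 9π/10 / (1 - tan²9π/10) = -0.7265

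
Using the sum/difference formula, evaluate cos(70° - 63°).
cos(70° - 63°) = cos 70° cos 63° + sin 70° sin 63° = 0.9925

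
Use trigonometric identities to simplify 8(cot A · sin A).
8(cot A · sin A) = 8(cos A) (using Quotient identity)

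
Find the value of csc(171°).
csc(171°) = 6.392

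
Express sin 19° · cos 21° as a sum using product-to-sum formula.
sin 19° cos 21° = (1/2)[sin(19°+21°) + sin(19°-21°)]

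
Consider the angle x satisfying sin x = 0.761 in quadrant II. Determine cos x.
cos x = ±√(1 - sin²x) = -0.6488 (negative in QII)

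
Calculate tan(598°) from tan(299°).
tan(598°) = 2 tan 299° / (1 - tan²299°) = 1.6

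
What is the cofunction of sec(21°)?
sec(21°) = csc(90° - 21°) = csc(69°)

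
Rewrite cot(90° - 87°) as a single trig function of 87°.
cot(90° - 87°) = tan(87°)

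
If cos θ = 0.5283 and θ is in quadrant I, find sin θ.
sin θ = 0.8491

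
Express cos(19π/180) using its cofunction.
cos(19π/180) = sin(π/2 - 19π/180) = sin(71π/180)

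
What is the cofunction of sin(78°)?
sin(78°) = cos(90° - 78°) = cos(12°)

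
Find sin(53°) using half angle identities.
sin(53°) = √((1 - cos 106°)/2) = 0.7986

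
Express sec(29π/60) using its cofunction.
sec(29π/60) = csc(π/2 - 29π/60) = csc(π/60)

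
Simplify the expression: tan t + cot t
tan t + cot t = sec t csc t (using Quotient identities)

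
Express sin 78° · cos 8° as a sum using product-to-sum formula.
sin 78° cos 8° = (1/2)[sin(78°+8°) + sin(78°-8°)]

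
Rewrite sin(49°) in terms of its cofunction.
sin(49°) = cos(90° - 49°) = cos(41°)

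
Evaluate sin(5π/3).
sin(5π/3) = -√3/2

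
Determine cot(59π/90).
cot(59π/90) = -0.5317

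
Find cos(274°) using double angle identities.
cos(274°) = cos²137° - sin²137° = 0.06976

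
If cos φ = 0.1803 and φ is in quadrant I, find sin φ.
sin φ = 0.9836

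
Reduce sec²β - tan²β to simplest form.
sec²β - tan²β = 1 (using Pythagorean identity)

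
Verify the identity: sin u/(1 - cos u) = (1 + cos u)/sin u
LHS = sin u(1 + cos u) / ((1 - cos u)(1 + cos u)) = sin u(1 + cos u) / (1 - cos²u) = sin u(1 + cos u) / sin²u = (1 + cos u)/sin u = RHS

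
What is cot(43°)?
cot(43°) = 1.072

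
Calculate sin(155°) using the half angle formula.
sin(155°) = √((1 - cos 310°)/2) = 0.4226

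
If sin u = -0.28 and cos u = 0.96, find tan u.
tan u = sin u / cos u = -0.2917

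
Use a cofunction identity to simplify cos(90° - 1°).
cos(90° - 1°) = sin(1°)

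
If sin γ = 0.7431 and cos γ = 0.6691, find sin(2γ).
sin(2γ) = 2 sin γ cos γ = 0.9944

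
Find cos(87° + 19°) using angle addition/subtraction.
cos(87° + 19°) = cos 87° cos 19° - sin 87° sin 19° = -0.2756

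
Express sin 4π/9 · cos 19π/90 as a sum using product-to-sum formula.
sin 4π/9 cos 19π/90 = (1/2)[sin(4π/9+19π/90) + sin(4π/9-19π/90)]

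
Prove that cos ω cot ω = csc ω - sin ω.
RHS = 1/sin ω - sin ω = (1 - sin²ω)/sin ω = cos²ω/sin ω = cos ω · (cos ω/sin ω) = cos ω cot ω = LHS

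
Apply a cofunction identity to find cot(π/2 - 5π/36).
cot(π/2 - 5π/36) = tan(5π/36) = 0.4663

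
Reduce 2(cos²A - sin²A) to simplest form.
2(cos²A - sin²A) = 2(cos(2A)) (using Double angle)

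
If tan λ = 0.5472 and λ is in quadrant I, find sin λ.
sin λ = 0.48 (using tan²λ + 1 = sec²λ)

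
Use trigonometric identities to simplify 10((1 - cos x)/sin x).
10((1 - cos x)/sin x) = 10(tan(x/2)) (using Half angle)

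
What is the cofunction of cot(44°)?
cot(44°) = tan(90° - 44°) = tan(46°)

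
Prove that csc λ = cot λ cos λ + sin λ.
RHS = cos²λ/sin λ + sin λ = (cos²λ + sin²λ)/sin λ = 1/sin λ = csc λ = LHS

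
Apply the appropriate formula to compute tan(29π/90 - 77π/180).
tan(29π/90 - 77π/180) = (tan 29π/90 - tan 77π/180)/(1 + tan 29π/90 tan 77π/180) = -0.3443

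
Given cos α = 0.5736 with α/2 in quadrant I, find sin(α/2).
sin(α/2) = ±√((1 - cos α)/2); positive since α/2 ∈ QI, so sin(α/2) = 0.4617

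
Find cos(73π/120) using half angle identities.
cos(73π/120) = -√((1 + cos 73π/60)/2) = -0.3338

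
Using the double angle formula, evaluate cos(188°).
cos(188°) = 1 - 2sin²94° = -0.9903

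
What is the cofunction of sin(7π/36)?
sin(7π/36) = cos(π/2 - 7π/36) = cos(11π/36)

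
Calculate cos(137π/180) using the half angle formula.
cos(137π/180) = -√((1 + cos 137π/90)/2) = -0.7314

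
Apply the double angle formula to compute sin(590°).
sin(590°) = 2 sin 295° cos 295° = -0.766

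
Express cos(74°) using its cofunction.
cos(74°) = sin(90° - 74°) = sin(16°)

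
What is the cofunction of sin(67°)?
sin(67°) = cos(90° - 67°) = cos(23°)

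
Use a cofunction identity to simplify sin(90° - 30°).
sin(90° - 30°) = cos(30°)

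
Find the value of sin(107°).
sin(107°) = 0.9563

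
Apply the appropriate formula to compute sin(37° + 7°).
sin(37° + 7°) = sin 37° cos 7° + cos 37° sin 7° = 0.6947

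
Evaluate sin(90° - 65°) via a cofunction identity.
sin(90° - 65°) = cos(65°) = 0.4226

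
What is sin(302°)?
sin(302°) = -0.848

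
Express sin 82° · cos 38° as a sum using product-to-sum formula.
sin 82° cos 38° = (1/2)[sin(82°+38°) + sin(82°-38°)]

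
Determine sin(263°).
sin(263°) = -0.9925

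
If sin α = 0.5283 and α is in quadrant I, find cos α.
cos α = 0.8491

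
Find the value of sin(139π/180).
sin(139π/180) = 0.6561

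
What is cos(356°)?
cos(356°) = 0.9976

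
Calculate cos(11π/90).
cos(11π/90) = 0.9272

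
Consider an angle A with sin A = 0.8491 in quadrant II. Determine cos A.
cos A = ±√(1 - sin²A) = -0.5282 (negative in QII)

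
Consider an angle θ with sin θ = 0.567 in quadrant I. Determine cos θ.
cos θ = √(1 - sin²θ) = 0.8237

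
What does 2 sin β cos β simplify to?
2 sin β cos β = sin(2β) (using Double angle)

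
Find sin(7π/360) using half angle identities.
sin(7π/360) = √((1 - cos 7π/180)/2) = 0.06105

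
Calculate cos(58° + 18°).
cos(58° + 18°) = cos 58° cos 18° - sin 58° sin 18° = 0.2419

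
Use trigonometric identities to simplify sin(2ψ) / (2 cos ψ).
sin(2ψ) / (2 cos ψ) = sin ψ (using Double angle)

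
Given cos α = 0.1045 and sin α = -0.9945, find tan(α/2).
tan(α/2) = sin α / (1 + cos α) = -0.9004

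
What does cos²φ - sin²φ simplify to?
cos²φ - sin²φ = cos(2φ) (using Double angle)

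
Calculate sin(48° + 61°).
sin(48° + 61°) = sin 48° cos 61° + cos 48° sin 61° = 0.9455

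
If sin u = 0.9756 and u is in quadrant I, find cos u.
cos u = 0.2196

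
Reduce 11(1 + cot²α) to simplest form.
11(1 + cot²α) = 11(csc²α) (using Pythagorean identity)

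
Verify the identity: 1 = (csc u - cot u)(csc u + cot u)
RHS = csc²u - cot²u = (1 + cot²u) - cot²u = 1 = LHS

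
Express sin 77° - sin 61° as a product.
sin 77° - sin 61° = 2 cos(69°) sin(8°)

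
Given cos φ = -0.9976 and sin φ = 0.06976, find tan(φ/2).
tan(φ/2) = sin φ / (1 + cos φ) = 29.07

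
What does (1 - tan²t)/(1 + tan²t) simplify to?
(1 - tan²t)/(1 + tan²t) = cos(2t) (using Double angle)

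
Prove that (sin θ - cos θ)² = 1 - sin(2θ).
LHS = sin²θ - 2 sin θ cos θ + cos²θ = (sin²θ + cos²θ) - 2 sin θ cos θ = 1 - sin(2θ) = RHS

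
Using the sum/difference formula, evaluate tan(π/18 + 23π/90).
tan(π/18 + 23π/90) = (tan π/18 + tan 23π/90)/(1 - tan π/18 tan 23π/90) = 1.483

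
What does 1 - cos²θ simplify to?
1 - cos²θ = sin²θ (using Pythagorean identity)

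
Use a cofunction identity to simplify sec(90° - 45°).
sec(90° - 45°) = csc(45°)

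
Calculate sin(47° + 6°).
sin(47° + 6°) = sin 47° cos 6° + cos 47° sin 6° = 0.7986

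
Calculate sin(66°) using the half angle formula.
sin(66°) = √((1 - cos 132°)/2) = 0.9135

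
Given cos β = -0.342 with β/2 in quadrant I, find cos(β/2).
cos(β/2) = ±√((1 + cos β)/2); positive since β/2 ∈ QI, so cos(β/2) = 0.5736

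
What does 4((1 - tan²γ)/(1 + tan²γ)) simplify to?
4((1 - tan²γ)/(1 + tan²γ)) = 4(cos(2γ)) (using Double angle)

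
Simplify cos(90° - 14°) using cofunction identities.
cos(90° - 14°) = sin(14°)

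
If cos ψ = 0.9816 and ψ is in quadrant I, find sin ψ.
sin ψ = 0.1909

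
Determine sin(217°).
sin(217°) = -0.6018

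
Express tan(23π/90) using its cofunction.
tan(23π/90) = cot(π/2 - 23π/90) = cot(11π/45)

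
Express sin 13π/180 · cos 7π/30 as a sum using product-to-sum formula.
sin 13π/180 cos 7π/30 = (1/2)[sin(13π/180+7π/30) + sin(13π/180-7π/30)]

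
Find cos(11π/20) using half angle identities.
cos(11π/20) = -√((1 + cos 11π/10)/2) = -0.1564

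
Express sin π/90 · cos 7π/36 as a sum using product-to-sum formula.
sin π/90 cos 7π/36 = (1/2)[sin(π/90+7π/36) + sin(π/90-7π/36)]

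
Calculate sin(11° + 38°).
sin(11° + 38°) = sin 11° cos 38° + cos 11° sin 38° = 0.7547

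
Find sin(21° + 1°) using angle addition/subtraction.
sin(21° + 1°) = sin 21° cos 1° + cos 21° sin 1° = 0.3746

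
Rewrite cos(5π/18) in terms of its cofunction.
cos(5π/18) = sin(π/2 - 5π/18) = sin(2π/9)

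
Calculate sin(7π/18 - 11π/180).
sin(7π/18 - 11π/180) = sin 7π/18 cos 11π/180 - cos 7π/18 sin 11π/180 = 0.8572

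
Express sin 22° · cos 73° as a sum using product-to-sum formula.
sin 22° cos 73° = (1/2)[sin(22°+73°) + sin(22°-73°)]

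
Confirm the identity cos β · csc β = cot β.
LHS = cos β · (1/sin β) = cos β/sin β = cot β = RHS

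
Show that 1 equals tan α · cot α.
RHS = (sin α/cos α) · (cos α/sin α) = 1 = LHS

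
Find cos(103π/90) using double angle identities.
cos(103π/90) = cos²103π/180 - sin²103π/180 = -0.8988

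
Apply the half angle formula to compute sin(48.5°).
sin(48.5°) = √((1 - cos 97°)/2) = 0.749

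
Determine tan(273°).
tan(273°) = -19.08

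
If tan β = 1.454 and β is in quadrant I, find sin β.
sin β = 0.8239 (using tan²β + 1 = sec²β)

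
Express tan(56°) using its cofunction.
tan(56°) = cot(90° - 56°) = cot(34°)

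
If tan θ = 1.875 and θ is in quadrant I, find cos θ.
cos θ = 0.4706 (using tan²θ + 1 = sec²θ)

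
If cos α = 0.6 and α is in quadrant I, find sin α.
sin α = 0.8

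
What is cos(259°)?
cos(259°) = -0.1908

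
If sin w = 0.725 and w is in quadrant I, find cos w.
cos w = 0.6887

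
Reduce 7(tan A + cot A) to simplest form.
7(tan A + cot A) = 7(sec A csc A) (using Quotient identities)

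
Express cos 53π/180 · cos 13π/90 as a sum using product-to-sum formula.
cos 53π/180 cos 13π/90 = (1/2)[cos(53π/180-13π/90) + cos(53π/180+13π/90)]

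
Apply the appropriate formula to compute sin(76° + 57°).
sin(76° + 57°) = sin 76° cos 57° + cos 76° sin 57° = 0.7314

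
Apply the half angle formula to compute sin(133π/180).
sin(133π/180) = √((1 - cos 133π/90)/2) = 0.7314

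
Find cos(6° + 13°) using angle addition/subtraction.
cos(6° + 13°) = cos 6° cos 13° - sin 6° sin 13° = 0.9455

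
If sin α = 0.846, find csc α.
csc α = 1/sin α = 1.182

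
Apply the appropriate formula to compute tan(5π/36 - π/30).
tan(5π/36 - π/30) = (tan 5π/36 - tan π/30)/(1 + tan 5π/36 tan π/30) = 0.3443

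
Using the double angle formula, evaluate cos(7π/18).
cos(7π/18) = cos²7π/36 - sin²7π/36 = 0.342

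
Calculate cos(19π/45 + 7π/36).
cos(19π/45 + 7π/36) = cos 19π/45 cos 7π/36 - sin 19π/45 sin 7π/36 = -0.3584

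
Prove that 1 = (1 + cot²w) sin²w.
RHS = csc²w · sin²w = (1/sin²w) · sin²w = 1 = LHS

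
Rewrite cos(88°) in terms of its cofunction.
cos(88°) = sin(90° - 88°) = sin(2°)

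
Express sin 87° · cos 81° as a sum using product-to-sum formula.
sin 87° cos 81° = (1/2)[sin(87°+81°) + sin(87°-81°)]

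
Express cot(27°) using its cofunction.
cot(27°) = tan(90° - 27°) = tan(63°)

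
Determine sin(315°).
sin(315°) = -√2/2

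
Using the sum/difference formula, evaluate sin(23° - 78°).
sin(23° - 78°) = sin 23° cos 78° - cos 23° sin 78° = -0.8192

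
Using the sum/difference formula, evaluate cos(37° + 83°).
cos(37° + 83°) = cos 37° cos 83° - sin 37° sin 83° = -1/2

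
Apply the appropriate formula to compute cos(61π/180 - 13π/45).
cos(61π/180 - 13π/45) = cos 61π/180 cos 13π/45 + sin 61π/180 sin 13π/45 = 0.9877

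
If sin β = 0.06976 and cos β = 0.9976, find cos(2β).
cos(2β) = cos²β - sin²β = 0.9903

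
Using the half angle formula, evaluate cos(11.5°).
cos(11.5°) = √((1 + cos 23°)/2) = 0.9799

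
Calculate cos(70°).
cos(70°) = 0.342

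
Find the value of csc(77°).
csc(77°) = 1.026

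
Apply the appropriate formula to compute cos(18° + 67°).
cos(18° + 67°) = cos 18° cos 67° - sin 18° sin 67° = 0.08716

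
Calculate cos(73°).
cos(73°) = 0.2924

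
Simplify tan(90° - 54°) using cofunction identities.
tan(90° - 54°) = cot(54°)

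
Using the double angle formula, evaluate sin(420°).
sin(420°) = 2 sin 210° cos 210° = √3/2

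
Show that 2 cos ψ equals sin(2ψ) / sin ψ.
RHS = 2 sin ψ cos ψ / sin ψ = 2 cos ψ = LHS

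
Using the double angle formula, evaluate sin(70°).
sin(70°) = 2 sin 35° cos 35° = 0.9397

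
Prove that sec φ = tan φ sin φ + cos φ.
RHS = sin²φ/cos φ + cos φ = (sin²φ + cos²φ)/cos φ = 1/cos φ = sec φ = LHS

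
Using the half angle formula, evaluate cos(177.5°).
cos(177.5°) = -√((1 + cos 355°)/2) = -0.999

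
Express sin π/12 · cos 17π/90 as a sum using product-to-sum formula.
sin π/12 cos 17π/90 = (1/2)[sin(π/12+17π/90) + sin(π/12-17π/90)]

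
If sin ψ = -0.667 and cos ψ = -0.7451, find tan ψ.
tan ψ = sin ψ / cos ψ = 0.8952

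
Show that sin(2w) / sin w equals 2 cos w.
LHS = 2 sin w cos w / sin w = 2 cos w = RHS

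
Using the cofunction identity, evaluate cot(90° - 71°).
cot(90° - 71°) = tan(71°) = 2.904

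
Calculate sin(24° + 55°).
sin(24° + 55°) = sin 24° cos 55° + cos 24° sin 55° = 0.9816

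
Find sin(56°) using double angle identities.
sin(56°) = 2 sin 28° cos 28° = 0.829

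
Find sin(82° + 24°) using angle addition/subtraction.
sin(82° + 24°) = sin 82° cos 24° + cos 82° sin 24° = 0.9613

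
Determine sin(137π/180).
sin(137π/180) = 0.682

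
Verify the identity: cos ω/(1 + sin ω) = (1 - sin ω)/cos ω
RHS = (1 - sin ω)(1 + sin ω) / (cos ω(1 + sin ω)) = (1 - sin²ω) / (cos ω(1 + sin ω)) = cos²ω / (cos ω(1 + sin ω)) = cos ω/(1 + sin ω) = LHS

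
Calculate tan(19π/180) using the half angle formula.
tan(19π/180) = sin 19π/90 / (1 + cos 19π/90) = 0.3443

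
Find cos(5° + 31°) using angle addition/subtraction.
cos(5° + 31°) = cos 5° cos 31° - sin 5° sin 31° = 0.809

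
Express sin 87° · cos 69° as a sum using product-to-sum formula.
sin 87° cos 69° = (1/2)[sin(87°+69°) + sin(87°-69°)]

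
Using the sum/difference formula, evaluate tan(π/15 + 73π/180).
tan(π/15 + 73π/180) = (tan π/15 + tan 73π/180)/(1 - tan π/15 tan 73π/180) = 11.43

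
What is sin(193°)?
sin(193°) = -0.225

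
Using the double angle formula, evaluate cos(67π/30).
cos(67π/30) = cos²67π/60 - sin²67π/60 = 0.7431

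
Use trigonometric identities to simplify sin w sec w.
sin w sec w = tan w (using Reciprocal + quotient)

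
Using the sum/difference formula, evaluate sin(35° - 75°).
sin(35° - 75°) = sin 35° cos 75° - cos 35° sin 75° = -0.6428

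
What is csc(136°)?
csc(136°) = 1.44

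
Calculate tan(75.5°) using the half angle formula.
tan(75.5°) = sin 151° / (1 + cos 151°) = 3.867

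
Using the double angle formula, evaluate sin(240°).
sin(240°) = 2 sin 120° cos 120° = -√3/2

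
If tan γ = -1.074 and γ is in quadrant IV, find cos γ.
cos γ = 0.6814 (using tan²γ + 1 = sec²γ)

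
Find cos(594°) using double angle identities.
cos(594°) = cos²297° - sin²297° = -0.5878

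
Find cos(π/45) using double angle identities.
cos(π/45) = 2cos²π/90 - 1 = 0.9976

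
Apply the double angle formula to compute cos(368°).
cos(368°) = cos²184° - sin²184° = 0.9903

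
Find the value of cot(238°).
cot(238°) = 0.6249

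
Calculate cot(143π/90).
cot(143π/90) = -0.2867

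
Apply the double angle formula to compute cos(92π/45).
cos(92π/45) = cos²46π/45 - sin²46π/45 = 0.9903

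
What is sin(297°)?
sin(297°) = -0.891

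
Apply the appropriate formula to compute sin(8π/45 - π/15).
sin(8π/45 - π/15) = sin 8π/45 cos π/15 - cos 8π/45 sin π/15 = 0.342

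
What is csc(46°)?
csc(46°) = 1.39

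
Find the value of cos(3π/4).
cos(3π/4) = -√2/2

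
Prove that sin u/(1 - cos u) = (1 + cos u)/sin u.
LHS = sin u(1 + cos u) / ((1 - cos u)(1 + cos u)) = sin u(1 + cos u) / (1 - cos²u) = sin u(1 + cos u) / sin²u = (1 + cos u)/sin u = RHS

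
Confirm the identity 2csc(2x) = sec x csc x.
LHS = 2/sin(2x) = 2/(2 sin x cos x) = 1/(sin x cos x) = (1/cos x)(1/sin x) = sec x csc x = RHS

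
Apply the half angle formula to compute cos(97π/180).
cos(97π/180) = -√((1 + cos 97π/90)/2) = -0.1219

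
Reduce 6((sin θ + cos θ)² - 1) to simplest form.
6((sin θ + cos θ)² - 1) = 6(sin(2θ)) (using Pythagorean + double angle)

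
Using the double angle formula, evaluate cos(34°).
cos(34°) = 1 - 2sin²17° = 0.829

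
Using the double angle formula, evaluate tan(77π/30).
tan(77π/30) = 2 tan 77π/60 / (1 - tan²77π/60) = -4.705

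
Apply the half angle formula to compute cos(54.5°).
cos(54.5°) = √((1 + cos 109°)/2) = 0.5807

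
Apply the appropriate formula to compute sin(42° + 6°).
sin(42° + 6°) = sin 42° cos 6° + cos 42° sin 6° = 0.7431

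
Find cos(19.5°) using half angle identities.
cos(19.5°) = √((1 + cos 39°)/2) = 0.9426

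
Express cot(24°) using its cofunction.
cot(24°) = tan(90° - 24°) = tan(66°)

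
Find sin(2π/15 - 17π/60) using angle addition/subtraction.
sin(2π/15 - 17π/60) = sin 2π/15 cos 17π/60 - cos 2π/15 sin 17π/60 = -0.454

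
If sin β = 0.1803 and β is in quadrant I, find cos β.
cos β = 0.9836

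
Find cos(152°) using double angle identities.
cos(152°) = cos²76° - sin²76° = -0.8829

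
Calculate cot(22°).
cot(22°) = 2.475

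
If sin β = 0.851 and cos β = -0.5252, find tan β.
tan β = sin β / cos β = -1.62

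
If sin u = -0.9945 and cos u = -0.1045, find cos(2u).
cos(2u) = cos²u - sin²u = -0.9781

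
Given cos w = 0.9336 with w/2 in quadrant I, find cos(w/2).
cos(w/2) = ±√((1 + cos w)/2); positive since w/2 ∈ QI, so cos(w/2) = 0.9833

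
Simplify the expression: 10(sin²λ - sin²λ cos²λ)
10(sin²λ - sin²λ cos²λ) = 10(sin⁴λ) (using Factoring)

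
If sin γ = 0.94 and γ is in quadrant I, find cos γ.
cos γ = 0.3412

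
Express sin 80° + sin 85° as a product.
sin 80° + sin 85° = 2 sin(82.5°) cos(-2.5°)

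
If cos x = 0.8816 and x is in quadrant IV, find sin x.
sin x = -0.472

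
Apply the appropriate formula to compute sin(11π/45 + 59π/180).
sin(11π/45 + 59π/180) = sin 11π/45 cos 59π/180 + cos 11π/45 sin 59π/180 = 0.9744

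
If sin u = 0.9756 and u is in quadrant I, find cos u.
cos u = 0.2196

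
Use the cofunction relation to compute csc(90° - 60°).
csc(90° - 60°) = sec(60°) = 2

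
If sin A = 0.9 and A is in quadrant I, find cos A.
cos A = 0.4359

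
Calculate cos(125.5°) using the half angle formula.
cos(125.5°) = -√((1 + cos 251°)/2) = -0.5807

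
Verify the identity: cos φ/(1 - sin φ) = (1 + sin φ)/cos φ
RHS = (1 + sin φ)(1 - sin φ) / (cos φ(1 - sin φ)) = (1 - sin²φ) / (cos φ(1 - sin φ)) = cos²φ / (cos φ(1 - sin φ)) = cos φ/(1 - sin φ) = LHS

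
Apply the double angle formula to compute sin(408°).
sin(408°) = 2 sin 204° cos 204° = 0.7431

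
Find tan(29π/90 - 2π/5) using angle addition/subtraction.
tan(29π/90 - 2π/5) = (tan 29π/90 - tan 2π/5)/(1 + tan 29π/90 tan 2π/5) = -0.2493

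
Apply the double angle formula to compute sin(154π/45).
sin(154π/45) = 2 sin 77π/45 cos 77π/45 = -0.9703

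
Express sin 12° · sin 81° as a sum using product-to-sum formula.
sin 12° sin 81° = (1/2)[cos(12°-81°) - cos(12°+81°)]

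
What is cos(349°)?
cos(349°) = 0.9816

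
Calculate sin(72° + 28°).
sin(72° + 28°) = sin 72° cos 28° + cos 72° sin 28° = 0.9848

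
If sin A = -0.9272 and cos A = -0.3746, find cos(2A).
cos(2A) = cos²A - sin²A = -0.7194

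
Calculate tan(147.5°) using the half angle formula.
tan(147.5°) = sin 295° / (1 + cos 295°) = -0.6371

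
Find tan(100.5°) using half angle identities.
tan(100.5°) = sin 201° / (1 + cos 201°) = -5.396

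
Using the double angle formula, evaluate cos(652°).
cos(652°) = 2cos²326° - 1 = 0.3746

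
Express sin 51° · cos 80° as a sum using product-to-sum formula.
sin 51° cos 80° = (1/2)[sin(51°+80°) + sin(51°-80°)]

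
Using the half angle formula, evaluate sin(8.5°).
sin(8.5°) = √((1 - cos 17°)/2) = 0.1478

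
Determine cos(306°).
cos(306°) = 0.5878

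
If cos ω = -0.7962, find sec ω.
sec ω = 1/cos ω = -1.256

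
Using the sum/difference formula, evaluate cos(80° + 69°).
cos(80° + 69°) = cos 80° cos 69° - sin 80° sin 69° = -0.8572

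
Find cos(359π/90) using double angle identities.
cos(359π/90) = cos²359π/180 - sin²359π/180 = 0.9994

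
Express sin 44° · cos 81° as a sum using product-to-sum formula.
sin 44° cos 81° = (1/2)[sin(44°+81°) + sin(44°-81°)]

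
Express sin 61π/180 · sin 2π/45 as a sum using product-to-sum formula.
sin 61π/180 sin 2π/45 = (1/2)[cos(61π/180-2π/45) - cos(61π/180+2π/45)]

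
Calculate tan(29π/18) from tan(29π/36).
tan(29π/18) = 2 tan 29π/36 / (1 - tan²29π/36) = -2.747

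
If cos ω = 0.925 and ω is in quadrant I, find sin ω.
sin ω = 0.38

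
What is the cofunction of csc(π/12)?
csc(π/12) = sec(π/2 - π/12) = sec(5π/12)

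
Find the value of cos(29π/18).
cos(29π/18) = 0.342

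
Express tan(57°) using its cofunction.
tan(57°) = cot(90° - 57°) = cot(33°)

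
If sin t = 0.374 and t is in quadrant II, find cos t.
cos t = -0.9274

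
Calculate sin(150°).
sin(150°) = 1/2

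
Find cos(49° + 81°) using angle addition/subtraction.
cos(49° + 81°) = cos 49° cos 81° - sin 49° sin 81° = -0.6428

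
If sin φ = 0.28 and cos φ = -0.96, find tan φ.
tan φ = sin φ / cos φ = -0.2917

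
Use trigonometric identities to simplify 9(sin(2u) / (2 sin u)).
9(sin(2u) / (2 sin u)) = 9(cos u) (using Double angle)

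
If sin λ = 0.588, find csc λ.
csc λ = 1/sin λ = 1.701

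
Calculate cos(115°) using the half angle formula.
cos(115°) = -√((1 + cos 230°)/2) = -0.4226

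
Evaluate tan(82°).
tan(82°) = 7.115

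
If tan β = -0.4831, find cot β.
cot β = 1/tan β = -2.07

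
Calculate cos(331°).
cos(331°) = 0.8746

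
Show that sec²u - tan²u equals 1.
LHS = 1/cos²u - sin²u/cos²u = (1 - sin²u)/cos²u = cos²u/cos²u = 1 = RHS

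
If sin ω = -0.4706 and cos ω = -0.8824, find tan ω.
tan ω = sin ω / cos ω = 0.5333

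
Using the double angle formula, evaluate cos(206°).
cos(206°) = cos²103° - sin²103° = -0.8988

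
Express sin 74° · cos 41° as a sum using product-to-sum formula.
sin 74° cos 41° = (1/2)[sin(74°+41°) + sin(74°-41°)]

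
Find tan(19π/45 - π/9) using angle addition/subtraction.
tan(19π/45 - π/9) = (tan 19π/45 - tan π/9)/(1 + tan 19π/45 tan π/9) = 1.483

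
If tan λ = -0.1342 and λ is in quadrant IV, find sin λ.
sin λ = -0.133 (using tan²λ + 1 = sec²λ)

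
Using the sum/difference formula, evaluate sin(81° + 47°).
sin(81° + 47°) = sin 81° cos 47° + cos 81° sin 47° = 0.788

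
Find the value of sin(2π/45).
sin(2π/45) = 0.1392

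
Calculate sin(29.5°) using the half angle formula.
sin(29.5°) = √((1 - cos 59°)/2) = 0.4924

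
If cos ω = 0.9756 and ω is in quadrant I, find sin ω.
sin ω = 0.2196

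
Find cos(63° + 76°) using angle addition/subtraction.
cos(63° + 76°) = cos 63° cos 76° - sin 63° sin 76° = -0.7547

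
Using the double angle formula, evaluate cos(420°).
cos(420°) = cos²210° - sin²210° = 1/2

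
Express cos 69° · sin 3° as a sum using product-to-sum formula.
cos 69° sin 3° = (1/2)[sin(69°+3°) - sin(69°-3°)]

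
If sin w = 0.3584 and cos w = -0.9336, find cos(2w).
cos(2w) = cos²w - sin²w = 0.7432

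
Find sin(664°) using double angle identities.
sin(664°) = 2 sin 332° cos 332° = -0.829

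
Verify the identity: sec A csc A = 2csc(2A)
RHS = 2/sin(2A) = 2/(2 sin A cos A) = 1/(sin A cos A) = (1/cos A)(1/sin A) = sec A csc A = LHS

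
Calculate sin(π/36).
sin(π/36) = 0.08716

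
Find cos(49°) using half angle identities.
cos(49°) = √((1 + cos 98°)/2) = 0.6561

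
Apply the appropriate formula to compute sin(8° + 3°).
sin(8° + 3°) = sin 8° cos 3° + cos 8° sin 3° = 0.1908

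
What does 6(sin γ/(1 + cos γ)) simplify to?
6(sin γ/(1 + cos γ)) = 6(tan(γ/2)) (using Half angle)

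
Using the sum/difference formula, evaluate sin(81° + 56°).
sin(81° + 56°) = sin 81° cos 56° + cos 81° sin 56° = 0.682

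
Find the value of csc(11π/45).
csc(11π/45) = 1.44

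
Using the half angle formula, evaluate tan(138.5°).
tan(138.5°) = sin 277° / (1 + cos 277°) = -0.8847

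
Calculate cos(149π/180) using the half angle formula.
cos(149π/180) = -√((1 + cos 149π/90)/2) = -0.8572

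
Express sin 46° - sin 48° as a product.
sin 46° - sin 48° = 2 cos(47°) sin(-1°)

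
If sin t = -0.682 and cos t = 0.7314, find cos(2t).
cos(2t) = cos²t - sin²t = 0.06982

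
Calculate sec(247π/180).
sec(247π/180) = -2.559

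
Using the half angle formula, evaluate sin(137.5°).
sin(137.5°) = √((1 - cos 275°)/2) = 0.6756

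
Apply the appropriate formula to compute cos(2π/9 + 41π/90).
cos(2π/9 + 41π/90) = cos 2π/9 cos 41π/90 - sin 2π/9 sin 41π/90 = -0.5299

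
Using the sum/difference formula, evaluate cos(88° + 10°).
cos(88° + 10°) = cos 88° cos 10° - sin 88° sin 10° = -0.1392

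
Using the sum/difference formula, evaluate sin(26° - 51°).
sin(26° - 51°) = sin 26° cos 51° - cos 26° sin 51° = -0.4226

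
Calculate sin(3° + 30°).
sin(3° + 30°) = sin 3° cos 30° + cos 3° sin 30° = 0.5446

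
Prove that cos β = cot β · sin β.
RHS = (cos β/sin β) · sin β = cos β = LHS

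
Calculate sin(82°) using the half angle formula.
sin(82°) = √((1 - cos 164°)/2) = 0.9903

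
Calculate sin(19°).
sin(19°) = 0.3256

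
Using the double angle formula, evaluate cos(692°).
cos(692°) = 1 - 2sin²346° = 0.8829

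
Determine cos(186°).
cos(186°) = -0.9945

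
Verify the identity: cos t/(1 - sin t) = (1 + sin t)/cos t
RHS = (1 + sin t)(1 - sin t) / (cos t(1 - sin t)) = (1 - sin²t) / (cos t(1 - sin t)) = cos²t / (cos t(1 - sin t)) = cos t/(1 - sin t) = LHS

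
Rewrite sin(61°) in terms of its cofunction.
sin(61°) = cos(90° - 61°) = cos(29°)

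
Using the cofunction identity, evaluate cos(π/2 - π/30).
cos(π/2 - π/30) = sin(π/30) = 0.1045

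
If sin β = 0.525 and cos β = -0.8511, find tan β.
tan β = sin β / cos β = -0.6168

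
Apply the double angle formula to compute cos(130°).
cos(130°) = 2cos²65° - 1 = -0.6428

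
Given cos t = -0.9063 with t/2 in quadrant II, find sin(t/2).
sin(t/2) = ±√((1 - cos t)/2); positive since t/2 ∈ QII, so sin(t/2) = 0.9763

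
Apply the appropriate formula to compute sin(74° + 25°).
sin(74° + 25°) = sin 74° cos 25° + cos 74° sin 25° = 0.9877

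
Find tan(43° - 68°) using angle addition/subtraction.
tan(43° - 68°) = (tan 43° - tan 68°)/(1 + tan 43° tan 68°) = -0.4663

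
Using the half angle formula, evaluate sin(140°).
sin(140°) = √((1 - cos 280°)/2) = 0.6428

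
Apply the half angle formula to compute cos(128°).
cos(128°) = -√((1 + cos 256°)/2) = -0.6157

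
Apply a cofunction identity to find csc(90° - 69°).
csc(90° - 69°) = sec(69°) = 2.79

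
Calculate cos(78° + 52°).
cos(78° + 52°) = cos 78° cos 52° - sin 78° sin 52° = -0.6428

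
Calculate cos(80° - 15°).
cos(80° - 15°) = cos 80° cos 15° + sin 80° sin 15° = 0.4226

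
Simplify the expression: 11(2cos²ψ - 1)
11(2cos²ψ - 1) = 11(cos(2ψ)) (using Double angle)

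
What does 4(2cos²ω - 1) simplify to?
4(2cos²ω - 1) = 4(cos(2ω)) (using Double angle)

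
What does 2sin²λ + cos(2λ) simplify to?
2sin²λ + cos(2λ) = 1 (using Double angle)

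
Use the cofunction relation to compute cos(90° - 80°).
cos(90° - 80°) = sin(80°) = 0.9848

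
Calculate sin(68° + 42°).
sin(68° + 42°) = sin 68° cos 42° + cos 68° sin 42° = 0.9397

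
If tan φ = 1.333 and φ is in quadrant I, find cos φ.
cos φ = 0.6001 (using tan²φ + 1 = sec²φ)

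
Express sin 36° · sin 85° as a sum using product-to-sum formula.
sin 36° sin 85° = (1/2)[cos(36°-85°) - cos(36°+85°)]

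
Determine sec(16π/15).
sec(16π/15) = -1.022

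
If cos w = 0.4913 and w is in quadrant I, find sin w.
sin w = 0.871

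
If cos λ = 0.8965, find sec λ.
sec λ = 1/cos λ = 1.115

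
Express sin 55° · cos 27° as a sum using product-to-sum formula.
sin 55° cos 27° = (1/2)[sin(55°+27°) + sin(55°-27°)]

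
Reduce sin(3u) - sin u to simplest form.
sin(3u) - sin u = 2 cos(2u) sin u (using Sum-to-product)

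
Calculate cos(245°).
cos(245°) = -0.4226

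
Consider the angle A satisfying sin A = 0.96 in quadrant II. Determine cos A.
cos A = ±√(1 - sin²A) = -0.28 (negative in QII)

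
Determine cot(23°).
cot(23°) = 2.356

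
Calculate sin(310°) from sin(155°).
sin(310°) = 2 sin 155° cos 155° = -0.766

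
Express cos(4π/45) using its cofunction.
cos(4π/45) = sin(π/2 - 4π/45) = sin(37π/90)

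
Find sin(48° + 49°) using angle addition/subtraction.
sin(48° + 49°) = sin 48° cos 49° + cos 48° sin 49° = 0.9925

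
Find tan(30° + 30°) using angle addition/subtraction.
tan(30° + 30°) = (tan 30° + tan 30°)/(1 - tan 30° tan 30°) = √3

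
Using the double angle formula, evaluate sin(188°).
sin(188°) = 2 sin 94° cos 94° = -0.1392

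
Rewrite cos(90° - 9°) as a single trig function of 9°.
cos(90° - 9°) = sin(9°)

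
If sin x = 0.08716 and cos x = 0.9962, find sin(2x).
sin(2x) = 2 sin x cos x = 0.1737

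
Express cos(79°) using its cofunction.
cos(79°) = sin(90° - 79°) = sin(11°)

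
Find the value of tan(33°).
tan(33°) = 0.6494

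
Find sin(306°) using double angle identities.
sin(306°) = 2 sin 153° cos 153° = -0.809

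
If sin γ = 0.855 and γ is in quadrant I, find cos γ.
cos γ = 0.5186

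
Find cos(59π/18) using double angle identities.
cos(59π/18) = cos²59π/36 - sin²59π/36 = -0.6428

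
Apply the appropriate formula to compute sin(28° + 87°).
sin(28° + 87°) = sin 28° cos 87° + cos 28° sin 87° = 0.9063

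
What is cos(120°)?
cos(120°) = -1/2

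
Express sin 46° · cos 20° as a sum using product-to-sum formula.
sin 46° cos 20° = (1/2)[sin(46°+20°) + sin(46°-20°)]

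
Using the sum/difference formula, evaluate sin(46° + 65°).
sin(46° + 65°) = sin 46° cos 65° + cos 46° sin 65° = 0.9336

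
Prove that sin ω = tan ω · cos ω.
RHS = (sin ω/cos ω) · cos ω = sin ω = LHS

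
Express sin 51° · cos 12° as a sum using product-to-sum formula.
sin 51° cos 12° = (1/2)[sin(51°+12°) + sin(51°-12°)]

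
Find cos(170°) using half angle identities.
cos(170°) = -√((1 + cos 340°)/2) = -0.9848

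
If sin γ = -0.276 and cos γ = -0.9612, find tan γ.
tan γ = sin γ / cos γ = 0.2871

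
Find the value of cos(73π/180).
cos(73π/180) = 0.2924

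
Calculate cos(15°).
cos(15°) = (√6+√2)/4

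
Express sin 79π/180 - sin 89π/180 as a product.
sin 79π/180 - sin 89π/180 = 2 cos(7π/15) sin(-π/36)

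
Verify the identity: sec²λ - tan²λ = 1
LHS = 1/cos²λ - sin²λ/cos²λ = (1 - sin²λ)/cos²λ = cos²λ/cos²λ = 1 = RHS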